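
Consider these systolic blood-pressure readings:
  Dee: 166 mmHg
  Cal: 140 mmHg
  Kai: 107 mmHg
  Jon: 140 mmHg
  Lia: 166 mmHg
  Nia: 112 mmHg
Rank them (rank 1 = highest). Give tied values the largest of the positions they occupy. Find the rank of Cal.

4

Sorted (descending): 166, 166, 140, 140, 112, 107
The 2 values of 166 occupy positions 1–2 → each gets rank 2.
The 2 values of 140 occupy positions 3–4 → each gets rank 4.
Cal has value 140 mmHg → rank 4.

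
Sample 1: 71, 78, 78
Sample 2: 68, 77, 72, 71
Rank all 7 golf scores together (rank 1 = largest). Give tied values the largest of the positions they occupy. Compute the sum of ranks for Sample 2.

20

Sorted (descending): 78, 78, 77, 72, 71, 71, 68
The 2 values of 78 occupy positions 1–2 → each gets rank 2.
The 2 values of 71 occupy positions 5–6 → each gets rank 6.
Sample 2 values → pooled ranks: 68→7, 77→3, 72→4, 71→6
Rank sum = 7 + 3 + 4 + 6 = 20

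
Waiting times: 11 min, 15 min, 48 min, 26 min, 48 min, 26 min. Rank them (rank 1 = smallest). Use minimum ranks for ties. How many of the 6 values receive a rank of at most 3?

4

Sorted (ascending): 11, 15, 26, 26, 48, 48
The 2 values of 26 occupy positions 3–4 → each gets rank 3.
The 2 values of 48 occupy positions 5–6 → each gets rank 5.
Ranks ≤ 3: {1, 2, 3, 3} → 4 values.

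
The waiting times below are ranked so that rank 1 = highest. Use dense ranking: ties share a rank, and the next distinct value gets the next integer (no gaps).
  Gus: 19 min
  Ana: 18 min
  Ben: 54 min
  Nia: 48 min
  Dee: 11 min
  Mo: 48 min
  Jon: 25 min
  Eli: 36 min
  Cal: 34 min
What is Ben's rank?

Sorted (descending): 54, 48, 48, 36, 34, 25, 19, 18, 11
The 2 values of 48 share dense rank 2.
Remaining distinct values take the next consecutive integers.
Ben has value 54 min → rank 1.

1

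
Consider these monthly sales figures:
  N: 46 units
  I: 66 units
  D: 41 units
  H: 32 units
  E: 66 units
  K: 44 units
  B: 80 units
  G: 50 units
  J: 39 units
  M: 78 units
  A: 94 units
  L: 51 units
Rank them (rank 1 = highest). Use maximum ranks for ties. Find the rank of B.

Sorted (descending): 94, 80, 78, 66, 66, 51, 50, 46, 44, 41, 39, 32
The 2 values of 66 occupy positions 4–5 → each gets rank 5.
B has value 80 units → rank 2.

2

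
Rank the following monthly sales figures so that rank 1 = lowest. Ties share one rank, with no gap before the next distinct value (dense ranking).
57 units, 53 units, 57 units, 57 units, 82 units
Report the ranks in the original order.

Sorted (ascending): 53, 57, 57, 57, 82
The 3 values of 57 share dense rank 2.
Remaining distinct values take the next consecutive integers.

2, 1, 2, 2, 3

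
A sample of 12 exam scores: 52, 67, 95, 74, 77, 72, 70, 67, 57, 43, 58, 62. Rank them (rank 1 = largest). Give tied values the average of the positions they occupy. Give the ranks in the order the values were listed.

Sorted (descending): 95, 77, 74, 72, 70, 67, 67, 62, 58, 57, 52, 43
The 2 values of 67 occupy positions 6–7 → average rank (6+7)/2 = 6.5.

11, 6.5, 1, 3, 2, 4, 5, 6.5, 10, 12, 9, 8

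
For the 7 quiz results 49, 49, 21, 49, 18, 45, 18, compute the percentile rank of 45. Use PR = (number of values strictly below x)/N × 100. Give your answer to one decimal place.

N = 7.
Strictly below 45: 3. Equal to 45: 1.
PR = 3/7 × 100 = 42.9

42.9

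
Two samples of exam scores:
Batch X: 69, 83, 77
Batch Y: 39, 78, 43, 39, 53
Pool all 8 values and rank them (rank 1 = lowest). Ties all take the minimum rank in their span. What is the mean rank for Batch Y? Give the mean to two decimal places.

3.20

Sorted (ascending): 39, 39, 43, 53, 69, 77, 78, 83
The 2 values of 39 occupy positions 1–2 → each gets rank 1.
Batch Y values → pooled ranks: 39→1, 78→7, 43→3, 39→1, 53→4
Mean rank = (1 + 7 + 3 + 1 + 4) / 5 = 3.20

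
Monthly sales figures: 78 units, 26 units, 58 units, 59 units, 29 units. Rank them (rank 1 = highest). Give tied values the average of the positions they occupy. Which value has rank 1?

Sorted (descending): 78, 59, 58, 29, 26
No ties — each value takes its position as its rank.
Rank 1 → value 78.

78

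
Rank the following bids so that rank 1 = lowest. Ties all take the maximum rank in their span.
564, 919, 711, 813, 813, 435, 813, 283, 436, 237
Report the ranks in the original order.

5, 10, 6, 9, 9, 3, 9, 2, 4, 1

Sorted (ascending): 237, 283, 435, 436, 564, 711, 813, 813, 813, 919
The 3 values of 813 occupy positions 7–9 → each gets rank 9.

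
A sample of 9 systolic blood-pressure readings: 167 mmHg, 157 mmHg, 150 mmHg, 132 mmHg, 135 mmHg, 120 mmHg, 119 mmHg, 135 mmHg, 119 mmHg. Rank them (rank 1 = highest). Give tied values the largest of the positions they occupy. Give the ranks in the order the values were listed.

Sorted (descending): 167, 157, 150, 135, 135, 132, 120, 119, 119
The 2 values of 135 occupy positions 4–5 → each gets rank 5.
The 2 values of 119 occupy positions 8–9 → each gets rank 9.

1, 2, 3, 6, 5, 7, 9, 5, 9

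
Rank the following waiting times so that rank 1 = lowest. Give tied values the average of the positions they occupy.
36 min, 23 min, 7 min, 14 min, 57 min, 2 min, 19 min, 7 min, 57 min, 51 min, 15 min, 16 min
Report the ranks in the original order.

Sorted (ascending): 2, 7, 7, 14, 15, 16, 19, 23, 36, 51, 57, 57
The 2 values of 7 occupy positions 2–3 → average rank (2+3)/2 = 2.5.
The 2 values of 57 occupy positions 11–12 → average rank (11+12)/2 = 11.5.

9, 8, 2.5, 4, 11.5, 1, 7, 2.5, 11.5, 10, 5, 6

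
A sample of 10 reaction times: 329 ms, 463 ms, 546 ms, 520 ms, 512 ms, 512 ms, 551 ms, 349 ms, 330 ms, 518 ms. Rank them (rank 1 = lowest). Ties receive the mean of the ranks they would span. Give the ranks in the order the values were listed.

1, 4, 9, 8, 5.5, 5.5, 10, 3, 2, 7

Sorted (ascending): 329, 330, 349, 463, 512, 512, 518, 520, 546, 551
The 2 values of 512 occupy positions 5–6 → average rank (5+6)/2 = 5.5.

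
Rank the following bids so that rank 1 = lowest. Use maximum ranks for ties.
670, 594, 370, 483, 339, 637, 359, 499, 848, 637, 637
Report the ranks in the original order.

10, 6, 3, 4, 1, 9, 2, 5, 11, 9, 9

Sorted (ascending): 339, 359, 370, 483, 499, 594, 637, 637, 637, 670, 848
The 3 values of 637 occupy positions 7–9 → each gets rank 9.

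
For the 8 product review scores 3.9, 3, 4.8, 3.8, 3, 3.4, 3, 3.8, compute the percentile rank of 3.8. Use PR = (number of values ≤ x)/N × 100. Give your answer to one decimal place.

N = 8.
Strictly below 3.8: 4. Equal to 3.8: 2.
PR = 6/8 × 100 = 75.0

75.0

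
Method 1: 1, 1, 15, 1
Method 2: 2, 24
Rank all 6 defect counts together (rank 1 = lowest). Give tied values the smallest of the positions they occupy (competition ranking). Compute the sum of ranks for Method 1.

8

Sorted (ascending): 1, 1, 1, 2, 15, 24
The 3 values of 1 occupy positions 1–3 → each gets rank 1.
Method 1 values → pooled ranks: 1→1, 1→1, 15→5, 1→1
Rank sum = 1 + 1 + 5 + 1 = 8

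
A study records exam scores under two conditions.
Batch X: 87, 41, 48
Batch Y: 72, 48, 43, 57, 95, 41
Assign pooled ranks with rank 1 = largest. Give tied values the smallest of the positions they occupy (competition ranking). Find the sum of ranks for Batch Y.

28

Sorted (descending): 95, 87, 72, 57, 48, 48, 43, 41, 41
The 2 values of 48 occupy positions 5–6 → each gets rank 5.
The 2 values of 41 occupy positions 8–9 → each gets rank 8.
Batch Y values → pooled ranks: 72→3, 48→5, 43→7, 57→4, 95→1, 41→8
Rank sum = 3 + 5 + 7 + 4 + 1 + 8 = 28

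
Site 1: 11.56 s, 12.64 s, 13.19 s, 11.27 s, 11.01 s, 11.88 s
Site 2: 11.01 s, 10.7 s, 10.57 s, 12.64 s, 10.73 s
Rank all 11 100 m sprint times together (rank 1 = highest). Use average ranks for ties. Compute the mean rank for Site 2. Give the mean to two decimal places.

8.00

Sorted (descending): 13.19, 12.64, 12.64, 11.88, 11.56, 11.27, 11.01, 11.01, 10.73, 10.7, 10.57
The 2 values of 12.64 occupy positions 2–3 → average rank (2+3)/2 = 2.5.
The 2 values of 11.01 occupy positions 7–8 → average rank (7+8)/2 = 7.5.
Site 2 values → pooled ranks: 11.01→7.5, 10.7→10, 10.57→11, 12.64→2.5, 10.73→9
Mean rank = (7.5 + 10 + 11 + 2.5 + 9) / 5 = 8.00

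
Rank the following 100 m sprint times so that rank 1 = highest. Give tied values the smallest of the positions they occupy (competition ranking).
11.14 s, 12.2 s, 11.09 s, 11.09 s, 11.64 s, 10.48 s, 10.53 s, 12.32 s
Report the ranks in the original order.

4, 2, 5, 5, 3, 8, 7, 1

Sorted (descending): 12.32, 12.2, 11.64, 11.14, 11.09, 11.09, 10.53, 10.48
The 2 values of 11.09 occupy positions 5–6 → each gets rank 5.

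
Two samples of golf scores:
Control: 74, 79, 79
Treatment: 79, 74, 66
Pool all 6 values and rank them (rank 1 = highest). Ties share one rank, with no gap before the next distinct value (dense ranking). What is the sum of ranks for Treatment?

Sorted (descending): 79, 79, 79, 74, 74, 66
The 3 values of 79 share dense rank 1.
The 2 values of 74 share dense rank 2.
Remaining distinct values take the next consecutive integers.
Treatment values → pooled ranks: 79→1, 74→2, 66→3
Rank sum = 1 + 2 + 3 = 6

6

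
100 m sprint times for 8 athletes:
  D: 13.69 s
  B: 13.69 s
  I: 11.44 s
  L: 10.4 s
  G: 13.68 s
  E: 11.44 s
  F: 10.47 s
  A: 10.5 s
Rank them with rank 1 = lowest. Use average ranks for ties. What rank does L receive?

Sorted (ascending): 10.4, 10.47, 10.5, 11.44, 11.44, 13.68, 13.69, 13.69
The 2 values of 11.44 occupy positions 4–5 → average rank (4+5)/2 = 4.5.
The 2 values of 13.69 occupy positions 7–8 → average rank (7+8)/2 = 7.5.
L has value 10.4 s → rank 1.

1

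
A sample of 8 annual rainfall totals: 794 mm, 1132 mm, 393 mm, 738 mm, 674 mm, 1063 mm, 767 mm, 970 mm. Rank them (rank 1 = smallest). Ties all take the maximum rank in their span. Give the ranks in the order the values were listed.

5, 8, 1, 3, 2, 7, 4, 6

Sorted (ascending): 393, 674, 738, 767, 794, 970, 1063, 1132
No ties — each value takes its position as its rank.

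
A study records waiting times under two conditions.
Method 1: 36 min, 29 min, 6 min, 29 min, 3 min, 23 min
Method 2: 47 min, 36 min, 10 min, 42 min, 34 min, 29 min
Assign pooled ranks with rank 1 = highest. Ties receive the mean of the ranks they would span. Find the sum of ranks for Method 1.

49.5

Sorted (descending): 47, 42, 36, 36, 34, 29, 29, 29, 23, 10, 6, 3
The 2 values of 36 occupy positions 3–4 → average rank (3+4)/2 = 3.5.
The 3 values of 29 occupy positions 6–8 → average rank 7.
Method 1 values → pooled ranks: 36→3.5, 29→7, 6→11, 29→7, 3→12, 23→9
Rank sum = 3.5 + 7 + 11 + 7 + 12 + 9 = 49.5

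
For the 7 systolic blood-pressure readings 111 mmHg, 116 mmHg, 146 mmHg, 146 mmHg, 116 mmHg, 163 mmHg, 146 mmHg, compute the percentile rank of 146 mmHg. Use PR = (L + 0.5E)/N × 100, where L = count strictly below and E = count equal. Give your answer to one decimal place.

N = 7.
Strictly below 146: 3. Equal to 146: 3.
PR = (3 + 0.5·3)/7 × 100 = 64.3

64.3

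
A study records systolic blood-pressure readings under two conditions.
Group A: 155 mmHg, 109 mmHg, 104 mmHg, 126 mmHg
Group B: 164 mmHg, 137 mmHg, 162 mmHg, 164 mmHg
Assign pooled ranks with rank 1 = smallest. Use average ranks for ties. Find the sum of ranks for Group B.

Sorted (ascending): 104, 109, 126, 137, 155, 162, 164, 164
The 2 values of 164 occupy positions 7–8 → average rank (7+8)/2 = 7.5.
Group B values → pooled ranks: 164→7.5, 137→4, 162→6, 164→7.5
Rank sum = 7.5 + 4 + 6 + 7.5 = 25

25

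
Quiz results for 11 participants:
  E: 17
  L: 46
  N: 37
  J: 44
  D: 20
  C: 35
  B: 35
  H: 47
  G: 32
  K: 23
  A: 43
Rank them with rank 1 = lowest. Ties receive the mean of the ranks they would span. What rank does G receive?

Sorted (ascending): 17, 20, 23, 32, 35, 35, 37, 43, 44, 46, 47
The 2 values of 35 occupy positions 5–6 → average rank (5+6)/2 = 5.5.
G has value 32 → rank 4.

4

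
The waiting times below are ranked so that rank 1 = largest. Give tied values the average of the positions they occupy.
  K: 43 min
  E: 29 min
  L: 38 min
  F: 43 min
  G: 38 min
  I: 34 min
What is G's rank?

Sorted (descending): 43, 43, 38, 38, 34, 29
The 2 values of 43 occupy positions 1–2 → average rank (1+2)/2 = 1.5.
The 2 values of 38 occupy positions 3–4 → average rank (3+4)/2 = 3.5.
G has value 38 min → rank 3.5.

3.5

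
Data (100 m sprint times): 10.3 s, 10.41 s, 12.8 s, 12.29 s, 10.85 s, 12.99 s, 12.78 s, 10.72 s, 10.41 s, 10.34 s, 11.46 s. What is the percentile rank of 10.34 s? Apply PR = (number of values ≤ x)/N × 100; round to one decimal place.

N = 11.
Strictly below 10.34: 1. Equal to 10.34: 1.
PR = 2/11 × 100 = 18.2

18.2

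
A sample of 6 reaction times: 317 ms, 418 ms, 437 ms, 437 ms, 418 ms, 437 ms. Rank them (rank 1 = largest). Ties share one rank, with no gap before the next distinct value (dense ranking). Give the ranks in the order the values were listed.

3, 2, 1, 1, 2, 1

Sorted (descending): 437, 437, 437, 418, 418, 317
The 3 values of 437 share dense rank 1.
The 2 values of 418 share dense rank 2.
Remaining distinct values take the next consecutive integers.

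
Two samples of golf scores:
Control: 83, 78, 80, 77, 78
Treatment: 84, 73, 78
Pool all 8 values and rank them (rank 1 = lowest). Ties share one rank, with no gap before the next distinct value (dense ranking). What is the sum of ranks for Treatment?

10

Sorted (ascending): 73, 77, 78, 78, 78, 80, 83, 84
The 3 values of 78 share dense rank 3.
Remaining distinct values take the next consecutive integers.
Treatment values → pooled ranks: 84→6, 73→1, 78→3
Rank sum = 6 + 1 + 3 = 10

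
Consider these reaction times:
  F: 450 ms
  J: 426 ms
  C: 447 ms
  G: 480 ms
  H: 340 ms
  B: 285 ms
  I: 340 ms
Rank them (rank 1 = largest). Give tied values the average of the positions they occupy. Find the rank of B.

Sorted (descending): 480, 450, 447, 426, 340, 340, 285
The 2 values of 340 occupy positions 5–6 → average rank (5+6)/2 = 5.5.
B has value 285 ms → rank 7.

7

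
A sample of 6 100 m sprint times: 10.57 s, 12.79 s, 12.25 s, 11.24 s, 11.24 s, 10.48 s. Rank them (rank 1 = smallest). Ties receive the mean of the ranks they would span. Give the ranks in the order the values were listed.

Sorted (ascending): 10.48, 10.57, 11.24, 11.24, 12.25, 12.79
The 2 values of 11.24 occupy positions 3–4 → average rank (3+4)/2 = 3.5.

2, 6, 5, 3.5, 3.5, 1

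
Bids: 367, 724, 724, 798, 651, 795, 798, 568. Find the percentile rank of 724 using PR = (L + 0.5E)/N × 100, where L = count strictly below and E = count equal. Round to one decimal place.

50.0

N = 8.
Strictly below 724: 3. Equal to 724: 2.
PR = (3 + 0.5·2)/8 × 100 = 50.0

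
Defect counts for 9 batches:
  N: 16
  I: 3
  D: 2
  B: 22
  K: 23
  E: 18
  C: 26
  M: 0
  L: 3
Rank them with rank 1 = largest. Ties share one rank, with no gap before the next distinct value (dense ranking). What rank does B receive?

Sorted (descending): 26, 23, 22, 18, 16, 3, 3, 2, 0
The 2 values of 3 share dense rank 6.
Remaining distinct values take the next consecutive integers.
B has value 22 → rank 3.

3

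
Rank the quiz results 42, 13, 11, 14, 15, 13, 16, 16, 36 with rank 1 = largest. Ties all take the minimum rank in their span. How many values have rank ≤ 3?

Sorted (descending): 42, 36, 16, 16, 15, 14, 13, 13, 11
The 2 values of 16 occupy positions 3–4 → each gets rank 3.
The 2 values of 13 occupy positions 7–8 → each gets rank 7.
Ranks ≤ 3: {1, 2, 3, 3} → 4 values.

4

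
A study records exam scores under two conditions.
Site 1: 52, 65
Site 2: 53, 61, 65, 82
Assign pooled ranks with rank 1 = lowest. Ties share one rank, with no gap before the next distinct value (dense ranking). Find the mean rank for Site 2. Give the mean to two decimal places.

Sorted (ascending): 52, 53, 61, 65, 65, 82
The 2 values of 65 share dense rank 4.
Remaining distinct values take the next consecutive integers.
Site 2 values → pooled ranks: 53→2, 61→3, 65→4, 82→5
Mean rank = (2 + 3 + 4 + 5) / 4 = 3.50

3.50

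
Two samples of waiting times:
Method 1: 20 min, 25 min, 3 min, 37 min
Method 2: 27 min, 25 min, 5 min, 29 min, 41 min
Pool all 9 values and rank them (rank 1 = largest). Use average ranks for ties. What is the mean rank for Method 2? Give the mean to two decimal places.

Sorted (descending): 41, 37, 29, 27, 25, 25, 20, 5, 3
The 2 values of 25 occupy positions 5–6 → average rank (5+6)/2 = 5.5.
Method 2 values → pooled ranks: 27→4, 25→5.5, 5→8, 29→3, 41→1
Mean rank = (4 + 5.5 + 8 + 3 + 1) / 5 = 4.30

4.30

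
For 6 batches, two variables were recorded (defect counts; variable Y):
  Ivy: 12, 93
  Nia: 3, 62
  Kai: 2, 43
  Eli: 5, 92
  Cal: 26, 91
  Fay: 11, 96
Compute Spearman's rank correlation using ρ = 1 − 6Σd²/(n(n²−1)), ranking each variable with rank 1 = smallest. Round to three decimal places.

0.600

Ranks of variable 1: 5, 2, 1, 3, 6, 4
Ranks of variable 2: 5, 2, 1, 4, 3, 6
d = r₁ − r₂: 0, 0, 0, -1, 3, -2
d²: 0, 0, 0, 1, 9, 4; Σd² = 14
ρ = 1 − 6·14/(6·35) = 1 − 84/210 = 0.600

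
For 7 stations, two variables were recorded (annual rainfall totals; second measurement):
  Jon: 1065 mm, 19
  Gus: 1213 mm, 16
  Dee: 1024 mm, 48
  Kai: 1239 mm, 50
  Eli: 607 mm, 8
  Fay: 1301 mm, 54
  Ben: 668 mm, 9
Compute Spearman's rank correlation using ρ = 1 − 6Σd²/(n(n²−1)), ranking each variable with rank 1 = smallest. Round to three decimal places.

0.857

Ranks of variable 1: 4, 5, 3, 6, 1, 7, 2
Ranks of variable 2: 4, 3, 5, 6, 1, 7, 2
d = r₁ − r₂: 0, 2, -2, 0, 0, 0, 0
d²: 0, 4, 4, 0, 0, 0, 0; Σd² = 8
ρ = 1 − 6·8/(7·48) = 1 − 48/336 = 0.857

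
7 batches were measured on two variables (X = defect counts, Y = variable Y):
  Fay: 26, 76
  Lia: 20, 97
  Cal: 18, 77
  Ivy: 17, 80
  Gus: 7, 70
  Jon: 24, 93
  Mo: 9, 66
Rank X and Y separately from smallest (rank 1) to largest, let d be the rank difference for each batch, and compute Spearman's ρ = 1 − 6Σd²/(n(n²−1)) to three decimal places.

0.536

Ranks of variable 1: 7, 5, 4, 3, 1, 6, 2
Ranks of variable 2: 3, 7, 4, 5, 2, 6, 1
d = r₁ − r₂: 4, -2, 0, -2, -1, 0, 1
d²: 16, 4, 0, 4, 1, 0, 1; Σd² = 26
ρ = 1 − 6·26/(7·48) = 1 − 156/336 = 0.536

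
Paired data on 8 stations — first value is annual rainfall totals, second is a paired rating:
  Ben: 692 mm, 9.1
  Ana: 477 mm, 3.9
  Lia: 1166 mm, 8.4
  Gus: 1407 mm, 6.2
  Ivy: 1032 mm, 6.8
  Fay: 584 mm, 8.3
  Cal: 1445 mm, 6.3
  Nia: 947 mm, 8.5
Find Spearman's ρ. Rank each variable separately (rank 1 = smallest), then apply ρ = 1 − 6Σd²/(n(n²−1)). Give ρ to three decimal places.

Ranks of variable 1: 3, 1, 6, 7, 5, 2, 8, 4
Ranks of variable 2: 8, 1, 6, 2, 4, 5, 3, 7
d = r₁ − r₂: -5, 0, 0, 5, 1, -3, 5, -3
d²: 25, 0, 0, 25, 1, 9, 25, 9; Σd² = 94
ρ = 1 − 6·94/(8·63) = 1 − 564/504 = -0.119

-0.119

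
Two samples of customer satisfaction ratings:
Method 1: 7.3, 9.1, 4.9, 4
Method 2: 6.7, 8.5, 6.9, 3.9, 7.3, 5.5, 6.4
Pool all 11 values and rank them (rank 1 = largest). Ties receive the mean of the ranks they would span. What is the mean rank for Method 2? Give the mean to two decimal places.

6.07

Sorted (descending): 9.1, 8.5, 7.3, 7.3, 6.9, 6.7, 6.4, 5.5, 4.9, 4, 3.9
The 2 values of 7.3 occupy positions 3–4 → average rank (3+4)/2 = 3.5.
Method 2 values → pooled ranks: 6.7→6, 8.5→2, 6.9→5, 3.9→11, 7.3→3.5, 5.5→8, 6.4→7
Mean rank = (6 + 2 + 5 + 11 + 3.5 + 8 + 7) / 7 = 6.07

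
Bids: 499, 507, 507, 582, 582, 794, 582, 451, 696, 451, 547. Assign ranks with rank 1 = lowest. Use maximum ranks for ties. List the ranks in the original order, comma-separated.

3, 5, 5, 9, 9, 11, 9, 2, 10, 2, 6

Sorted (ascending): 451, 451, 499, 507, 507, 547, 582, 582, 582, 696, 794
The 2 values of 451 occupy positions 1–2 → each gets rank 2.
The 2 values of 507 occupy positions 4–5 → each gets rank 5.
The 3 values of 582 occupy positions 7–9 → each gets rank 9.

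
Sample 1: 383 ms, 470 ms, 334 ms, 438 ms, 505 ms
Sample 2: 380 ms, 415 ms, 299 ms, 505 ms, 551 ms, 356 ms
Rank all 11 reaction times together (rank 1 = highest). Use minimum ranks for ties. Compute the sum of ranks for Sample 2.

37

Sorted (descending): 551, 505, 505, 470, 438, 415, 383, 380, 356, 334, 299
The 2 values of 505 occupy positions 2–3 → each gets rank 2.
Sample 2 values → pooled ranks: 380→8, 415→6, 299→11, 505→2, 551→1, 356→9
Rank sum = 8 + 6 + 11 + 2 + 1 + 9 = 37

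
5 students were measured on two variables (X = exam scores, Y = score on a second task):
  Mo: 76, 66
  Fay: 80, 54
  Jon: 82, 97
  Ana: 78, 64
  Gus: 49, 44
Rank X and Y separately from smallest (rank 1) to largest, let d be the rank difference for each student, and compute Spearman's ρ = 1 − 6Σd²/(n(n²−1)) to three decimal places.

Ranks of variable 1: 2, 4, 5, 3, 1
Ranks of variable 2: 4, 2, 5, 3, 1
d = r₁ − r₂: -2, 2, 0, 0, 0
d²: 4, 4, 0, 0, 0; Σd² = 8
ρ = 1 − 6·8/(5·24) = 1 − 48/120 = 0.600

0.600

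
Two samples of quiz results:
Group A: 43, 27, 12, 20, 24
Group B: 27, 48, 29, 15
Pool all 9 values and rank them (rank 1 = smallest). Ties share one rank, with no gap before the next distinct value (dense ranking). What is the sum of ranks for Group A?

Sorted (ascending): 12, 15, 20, 24, 27, 27, 29, 43, 48
The 2 values of 27 share dense rank 5.
Remaining distinct values take the next consecutive integers.
Group A values → pooled ranks: 43→7, 27→5, 12→1, 20→3, 24→4
Rank sum = 7 + 5 + 1 + 3 + 4 = 20

20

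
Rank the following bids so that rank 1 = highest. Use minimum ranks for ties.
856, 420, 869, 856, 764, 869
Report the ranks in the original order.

Sorted (descending): 869, 869, 856, 856, 764, 420
The 2 values of 869 occupy positions 1–2 → each gets rank 1.
The 2 values of 856 occupy positions 3–4 → each gets rank 3.

3, 6, 1, 3, 5, 1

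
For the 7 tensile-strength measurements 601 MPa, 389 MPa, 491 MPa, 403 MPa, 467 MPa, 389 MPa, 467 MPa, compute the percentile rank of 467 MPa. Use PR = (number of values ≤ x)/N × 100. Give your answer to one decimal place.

71.4

N = 7.
Strictly below 467: 3. Equal to 467: 2.
PR = 5/7 × 100 = 71.4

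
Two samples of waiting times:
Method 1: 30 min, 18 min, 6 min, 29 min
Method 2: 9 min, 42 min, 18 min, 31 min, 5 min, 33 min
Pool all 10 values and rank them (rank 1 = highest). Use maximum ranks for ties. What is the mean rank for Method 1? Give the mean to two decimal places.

Sorted (descending): 42, 33, 31, 30, 29, 18, 18, 9, 6, 5
The 2 values of 18 occupy positions 6–7 → each gets rank 7.
Method 1 values → pooled ranks: 30→4, 18→7, 6→9, 29→5
Mean rank = (4 + 7 + 9 + 5) / 4 = 6.25

6.25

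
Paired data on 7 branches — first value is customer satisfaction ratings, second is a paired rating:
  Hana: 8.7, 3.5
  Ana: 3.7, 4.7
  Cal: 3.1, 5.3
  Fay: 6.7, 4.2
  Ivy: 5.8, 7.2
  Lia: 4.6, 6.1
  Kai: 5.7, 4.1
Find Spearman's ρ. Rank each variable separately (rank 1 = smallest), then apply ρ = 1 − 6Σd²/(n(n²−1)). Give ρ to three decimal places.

Ranks of variable 1: 7, 2, 1, 6, 5, 3, 4
Ranks of variable 2: 1, 4, 5, 3, 7, 6, 2
d = r₁ − r₂: 6, -2, -4, 3, -2, -3, 2
d²: 36, 4, 16, 9, 4, 9, 4; Σd² = 82
ρ = 1 − 6·82/(7·48) = 1 − 492/336 = -0.464

-0.464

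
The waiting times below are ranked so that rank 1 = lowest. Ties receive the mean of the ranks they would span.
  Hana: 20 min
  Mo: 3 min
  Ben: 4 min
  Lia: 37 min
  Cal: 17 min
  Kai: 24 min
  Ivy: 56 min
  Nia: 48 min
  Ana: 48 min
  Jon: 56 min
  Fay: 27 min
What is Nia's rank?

Sorted (ascending): 3, 4, 17, 20, 24, 27, 37, 48, 48, 56, 56
The 2 values of 48 occupy positions 8–9 → average rank (8+9)/2 = 8.5.
The 2 values of 56 occupy positions 10–11 → average rank (10+11)/2 = 10.5.
Nia has value 48 min → rank 8.5.

8.5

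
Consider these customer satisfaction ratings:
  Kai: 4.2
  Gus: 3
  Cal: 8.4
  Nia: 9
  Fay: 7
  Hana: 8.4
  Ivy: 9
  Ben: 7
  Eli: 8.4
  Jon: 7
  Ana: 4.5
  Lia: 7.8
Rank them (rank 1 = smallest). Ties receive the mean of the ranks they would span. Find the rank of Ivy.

11.5

Sorted (ascending): 3, 4.2, 4.5, 7, 7, 7, 7.8, 8.4, 8.4, 8.4, 9, 9
The 3 values of 7 occupy positions 4–6 → average rank 5.
The 3 values of 8.4 occupy positions 8–10 → average rank 9.
The 2 values of 9 occupy positions 11–12 → average rank (11+12)/2 = 11.5.
Ivy has value 9 → rank 11.5.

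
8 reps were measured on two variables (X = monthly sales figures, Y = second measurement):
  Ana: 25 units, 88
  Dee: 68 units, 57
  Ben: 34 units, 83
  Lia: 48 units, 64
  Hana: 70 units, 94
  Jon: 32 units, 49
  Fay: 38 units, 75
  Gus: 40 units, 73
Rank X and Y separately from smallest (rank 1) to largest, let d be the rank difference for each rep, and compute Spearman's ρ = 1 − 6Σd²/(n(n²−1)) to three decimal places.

Ranks of variable 1: 1, 7, 3, 6, 8, 2, 4, 5
Ranks of variable 2: 7, 2, 6, 3, 8, 1, 5, 4
d = r₁ − r₂: -6, 5, -3, 3, 0, 1, -1, 1
d²: 36, 25, 9, 9, 0, 1, 1, 1; Σd² = 82
ρ = 1 − 6·82/(8·63) = 1 − 492/504 = 0.024

0.024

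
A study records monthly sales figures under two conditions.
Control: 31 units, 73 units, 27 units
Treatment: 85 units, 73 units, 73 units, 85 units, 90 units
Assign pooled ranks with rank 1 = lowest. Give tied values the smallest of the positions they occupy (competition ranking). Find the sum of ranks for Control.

6

Sorted (ascending): 27, 31, 73, 73, 73, 85, 85, 90
The 3 values of 73 occupy positions 3–5 → each gets rank 3.
The 2 values of 85 occupy positions 6–7 → each gets rank 6.
Control values → pooled ranks: 31→2, 73→3, 27→1
Rank sum = 2 + 3 + 1 = 6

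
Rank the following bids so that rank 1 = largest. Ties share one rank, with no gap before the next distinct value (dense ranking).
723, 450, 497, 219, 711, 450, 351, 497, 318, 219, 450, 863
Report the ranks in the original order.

2, 5, 4, 8, 3, 5, 6, 4, 7, 8, 5, 1

Sorted (descending): 863, 723, 711, 497, 497, 450, 450, 450, 351, 318, 219, 219
The 2 values of 497 share dense rank 4.
The 3 values of 450 share dense rank 5.
The 2 values of 219 share dense rank 8.
Remaining distinct values take the next consecutive integers.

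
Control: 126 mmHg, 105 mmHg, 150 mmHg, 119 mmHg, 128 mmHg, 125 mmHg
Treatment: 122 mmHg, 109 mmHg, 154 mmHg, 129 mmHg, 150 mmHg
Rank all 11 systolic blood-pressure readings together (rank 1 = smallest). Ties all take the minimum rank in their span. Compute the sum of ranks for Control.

Sorted (ascending): 105, 109, 119, 122, 125, 126, 128, 129, 150, 150, 154
The 2 values of 150 occupy positions 9–10 → each gets rank 9.
Control values → pooled ranks: 126→6, 105→1, 150→9, 119→3, 128→7, 125→5
Rank sum = 6 + 1 + 9 + 3 + 7 + 5 = 31

31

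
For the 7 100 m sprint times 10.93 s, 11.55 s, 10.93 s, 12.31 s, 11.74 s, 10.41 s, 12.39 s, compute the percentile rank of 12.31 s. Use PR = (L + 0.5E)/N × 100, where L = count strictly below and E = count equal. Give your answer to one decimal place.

N = 7.
Strictly below 12.31: 5. Equal to 12.31: 1.
PR = (5 + 0.5·1)/7 × 100 = 78.6

78.6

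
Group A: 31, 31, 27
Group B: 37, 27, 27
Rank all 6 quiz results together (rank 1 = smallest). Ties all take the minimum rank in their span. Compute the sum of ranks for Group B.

8

Sorted (ascending): 27, 27, 27, 31, 31, 37
The 3 values of 27 occupy positions 1–3 → each gets rank 1.
The 2 values of 31 occupy positions 4–5 → each gets rank 4.
Group B values → pooled ranks: 37→6, 27→1, 27→1
Rank sum = 6 + 1 + 1 = 8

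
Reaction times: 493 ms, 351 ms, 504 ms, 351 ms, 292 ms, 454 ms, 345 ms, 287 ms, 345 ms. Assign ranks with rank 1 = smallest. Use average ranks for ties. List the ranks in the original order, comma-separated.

8, 5.5, 9, 5.5, 2, 7, 3.5, 1, 3.5

Sorted (ascending): 287, 292, 345, 345, 351, 351, 454, 493, 504
The 2 values of 345 occupy positions 3–4 → average rank (3+4)/2 = 3.5.
The 2 values of 351 occupy positions 5–6 → average rank (5+6)/2 = 5.5.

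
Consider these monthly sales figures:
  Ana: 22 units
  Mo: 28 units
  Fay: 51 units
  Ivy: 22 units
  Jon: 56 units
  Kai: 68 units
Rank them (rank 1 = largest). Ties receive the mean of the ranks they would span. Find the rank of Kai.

1

Sorted (descending): 68, 56, 51, 28, 22, 22
The 2 values of 22 occupy positions 5–6 → average rank (5+6)/2 = 5.5.
Kai has value 68 units → rank 1.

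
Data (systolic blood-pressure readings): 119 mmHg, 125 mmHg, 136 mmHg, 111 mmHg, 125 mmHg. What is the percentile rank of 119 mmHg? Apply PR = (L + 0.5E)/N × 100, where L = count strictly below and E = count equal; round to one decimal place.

N = 5.
Strictly below 119: 1. Equal to 119: 1.
PR = (1 + 0.5·1)/5 × 100 = 30.0

30.0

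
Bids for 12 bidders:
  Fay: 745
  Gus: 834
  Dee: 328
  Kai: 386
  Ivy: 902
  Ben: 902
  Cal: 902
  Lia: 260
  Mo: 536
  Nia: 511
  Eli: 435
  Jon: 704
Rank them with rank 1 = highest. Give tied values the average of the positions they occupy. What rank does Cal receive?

Sorted (descending): 902, 902, 902, 834, 745, 704, 536, 511, 435, 386, 328, 260
The 3 values of 902 occupy positions 1–3 → average rank 2.
Cal has value 902 → rank 2.

2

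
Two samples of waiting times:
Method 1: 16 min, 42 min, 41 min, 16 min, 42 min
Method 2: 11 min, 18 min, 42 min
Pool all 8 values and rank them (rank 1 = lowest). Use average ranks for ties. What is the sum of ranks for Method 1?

Sorted (ascending): 11, 16, 16, 18, 41, 42, 42, 42
The 2 values of 16 occupy positions 2–3 → average rank (2+3)/2 = 2.5.
The 3 values of 42 occupy positions 6–8 → average rank 7.
Method 1 values → pooled ranks: 16→2.5, 42→7, 41→5, 16→2.5, 42→7
Rank sum = 2.5 + 7 + 5 + 2.5 + 7 = 24

24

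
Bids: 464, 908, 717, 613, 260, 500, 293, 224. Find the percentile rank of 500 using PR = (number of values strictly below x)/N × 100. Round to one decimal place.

N = 8.
Strictly below 500: 4. Equal to 500: 1.
PR = 4/8 × 100 = 50.0

50.0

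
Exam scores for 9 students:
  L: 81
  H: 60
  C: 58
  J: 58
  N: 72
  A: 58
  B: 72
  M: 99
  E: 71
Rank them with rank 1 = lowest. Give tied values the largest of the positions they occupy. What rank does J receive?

3

Sorted (ascending): 58, 58, 58, 60, 71, 72, 72, 81, 99
The 3 values of 58 occupy positions 1–3 → each gets rank 3.
The 2 values of 72 occupy positions 6–7 → each gets rank 7.
J has value 58 → rank 3.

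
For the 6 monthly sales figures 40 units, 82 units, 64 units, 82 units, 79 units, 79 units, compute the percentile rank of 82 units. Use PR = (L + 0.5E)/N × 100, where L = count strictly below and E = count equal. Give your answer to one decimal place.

N = 6.
Strictly below 82: 4. Equal to 82: 2.
PR = (4 + 0.5·2)/6 × 100 = 83.3

83.3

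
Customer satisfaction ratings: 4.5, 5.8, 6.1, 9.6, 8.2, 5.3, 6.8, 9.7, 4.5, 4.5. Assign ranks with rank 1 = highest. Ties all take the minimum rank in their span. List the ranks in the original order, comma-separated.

Sorted (descending): 9.7, 9.6, 8.2, 6.8, 6.1, 5.8, 5.3, 4.5, 4.5, 4.5
The 3 values of 4.5 occupy positions 8–10 → each gets rank 8.

8, 6, 5, 2, 3, 7, 4, 1, 8, 8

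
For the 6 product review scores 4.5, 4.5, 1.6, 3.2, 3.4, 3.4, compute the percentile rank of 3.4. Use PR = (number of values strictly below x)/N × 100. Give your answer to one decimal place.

N = 6.
Strictly below 3.4: 2. Equal to 3.4: 2.
PR = 2/6 × 100 = 33.3

33.3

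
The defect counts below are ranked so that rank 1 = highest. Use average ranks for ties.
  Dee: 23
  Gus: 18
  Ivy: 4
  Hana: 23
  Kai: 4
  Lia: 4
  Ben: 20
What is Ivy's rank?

Sorted (descending): 23, 23, 20, 18, 4, 4, 4
The 2 values of 23 occupy positions 1–2 → average rank (1+2)/2 = 1.5.
The 3 values of 4 occupy positions 5–7 → average rank 6.
Ivy has value 4 → rank 6.

6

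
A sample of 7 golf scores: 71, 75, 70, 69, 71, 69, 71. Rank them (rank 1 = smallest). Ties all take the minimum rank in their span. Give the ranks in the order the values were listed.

4, 7, 3, 1, 4, 1, 4

Sorted (ascending): 69, 69, 70, 71, 71, 71, 75
The 2 values of 69 occupy positions 1–2 → each gets rank 1.
The 3 values of 71 occupy positions 4–6 → each gets rank 4.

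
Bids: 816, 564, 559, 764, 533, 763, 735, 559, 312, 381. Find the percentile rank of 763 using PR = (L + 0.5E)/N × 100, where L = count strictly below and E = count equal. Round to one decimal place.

75.0

N = 10.
Strictly below 763: 7. Equal to 763: 1.
PR = (7 + 0.5·1)/10 × 100 = 75.0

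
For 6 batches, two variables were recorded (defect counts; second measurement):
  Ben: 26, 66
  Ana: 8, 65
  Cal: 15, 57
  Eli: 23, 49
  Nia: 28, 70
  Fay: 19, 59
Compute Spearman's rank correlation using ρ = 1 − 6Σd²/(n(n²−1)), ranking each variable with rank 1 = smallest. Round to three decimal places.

Ranks of variable 1: 5, 1, 2, 4, 6, 3
Ranks of variable 2: 5, 4, 2, 1, 6, 3
d = r₁ − r₂: 0, -3, 0, 3, 0, 0
d²: 0, 9, 0, 9, 0, 0; Σd² = 18
ρ = 1 − 6·18/(6·35) = 1 − 108/210 = 0.486

0.486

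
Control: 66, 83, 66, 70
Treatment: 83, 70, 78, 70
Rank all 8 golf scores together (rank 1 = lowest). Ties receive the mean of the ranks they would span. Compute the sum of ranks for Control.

Sorted (ascending): 66, 66, 70, 70, 70, 78, 83, 83
The 2 values of 66 occupy positions 1–2 → average rank (1+2)/2 = 1.5.
The 3 values of 70 occupy positions 3–5 → average rank 4.
The 2 values of 83 occupy positions 7–8 → average rank (7+8)/2 = 7.5.
Control values → pooled ranks: 66→1.5, 83→7.5, 66→1.5, 70→4
Rank sum = 1.5 + 7.5 + 1.5 + 4 = 14.5

14.5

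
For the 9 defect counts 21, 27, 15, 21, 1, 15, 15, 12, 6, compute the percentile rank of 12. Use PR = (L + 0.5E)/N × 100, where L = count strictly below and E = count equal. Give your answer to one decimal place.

27.8

N = 9.
Strictly below 12: 2. Equal to 12: 1.
PR = (2 + 0.5·1)/9 × 100 = 27.8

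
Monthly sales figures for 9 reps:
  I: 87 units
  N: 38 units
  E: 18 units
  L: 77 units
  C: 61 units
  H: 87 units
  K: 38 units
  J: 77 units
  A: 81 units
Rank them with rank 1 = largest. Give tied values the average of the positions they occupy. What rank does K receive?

Sorted (descending): 87, 87, 81, 77, 77, 61, 38, 38, 18
The 2 values of 87 occupy positions 1–2 → average rank (1+2)/2 = 1.5.
The 2 values of 77 occupy positions 4–5 → average rank (4+5)/2 = 4.5.
The 2 values of 38 occupy positions 7–8 → average rank (7+8)/2 = 7.5.
K has value 38 units → rank 7.5.

7.5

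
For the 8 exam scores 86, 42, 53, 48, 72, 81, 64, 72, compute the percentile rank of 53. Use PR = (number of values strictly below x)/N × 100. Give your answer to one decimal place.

25.0

N = 8.
Strictly below 53: 2. Equal to 53: 1.
PR = 2/8 × 100 = 25.0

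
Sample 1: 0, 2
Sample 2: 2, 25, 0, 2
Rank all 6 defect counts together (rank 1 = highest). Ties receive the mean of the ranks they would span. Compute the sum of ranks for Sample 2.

Sorted (descending): 25, 2, 2, 2, 0, 0
The 3 values of 2 occupy positions 2–4 → average rank 3.
The 2 values of 0 occupy positions 5–6 → average rank (5+6)/2 = 5.5.
Sample 2 values → pooled ranks: 2→3, 25→1, 0→5.5, 2→3
Rank sum = 3 + 1 + 5.5 + 3 = 12.5

12.5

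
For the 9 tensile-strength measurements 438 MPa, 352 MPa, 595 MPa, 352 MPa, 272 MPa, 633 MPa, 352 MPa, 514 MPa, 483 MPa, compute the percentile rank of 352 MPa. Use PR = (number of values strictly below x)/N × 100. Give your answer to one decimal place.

11.1

N = 9.
Strictly below 352: 1. Equal to 352: 3.
PR = 1/9 × 100 = 11.1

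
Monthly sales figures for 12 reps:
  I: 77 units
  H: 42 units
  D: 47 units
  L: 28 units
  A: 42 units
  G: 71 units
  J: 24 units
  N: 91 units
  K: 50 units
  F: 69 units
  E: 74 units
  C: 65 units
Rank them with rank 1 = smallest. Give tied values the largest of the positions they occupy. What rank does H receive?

4

Sorted (ascending): 24, 28, 42, 42, 47, 50, 65, 69, 71, 74, 77, 91
The 2 values of 42 occupy positions 3–4 → each gets rank 4.
H has value 42 units → rank 4.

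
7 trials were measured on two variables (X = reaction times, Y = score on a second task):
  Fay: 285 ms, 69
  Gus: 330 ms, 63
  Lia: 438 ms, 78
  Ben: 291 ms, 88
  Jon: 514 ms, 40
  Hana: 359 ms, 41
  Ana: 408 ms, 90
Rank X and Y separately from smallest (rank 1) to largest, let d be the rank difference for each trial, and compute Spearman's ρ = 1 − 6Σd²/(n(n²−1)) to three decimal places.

-0.250

Ranks of variable 1: 1, 3, 6, 2, 7, 4, 5
Ranks of variable 2: 4, 3, 5, 6, 1, 2, 7
d = r₁ − r₂: -3, 0, 1, -4, 6, 2, -2
d²: 9, 0, 1, 16, 36, 4, 4; Σd² = 70
ρ = 1 − 6·70/(7·48) = 1 − 420/336 = -0.250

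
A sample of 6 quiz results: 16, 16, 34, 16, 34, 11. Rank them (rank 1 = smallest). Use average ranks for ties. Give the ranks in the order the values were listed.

Sorted (ascending): 11, 16, 16, 16, 34, 34
The 3 values of 16 occupy positions 2–4 → average rank 3.
The 2 values of 34 occupy positions 5–6 → average rank (5+6)/2 = 5.5.

3, 3, 5.5, 3, 5.5, 1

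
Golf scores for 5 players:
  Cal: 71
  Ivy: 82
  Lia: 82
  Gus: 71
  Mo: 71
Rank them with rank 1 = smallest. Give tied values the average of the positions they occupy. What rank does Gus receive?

2

Sorted (ascending): 71, 71, 71, 82, 82
The 3 values of 71 occupy positions 1–3 → average rank 2.
The 2 values of 82 occupy positions 4–5 → average rank (4+5)/2 = 4.5.
Gus has value 71 → rank 2.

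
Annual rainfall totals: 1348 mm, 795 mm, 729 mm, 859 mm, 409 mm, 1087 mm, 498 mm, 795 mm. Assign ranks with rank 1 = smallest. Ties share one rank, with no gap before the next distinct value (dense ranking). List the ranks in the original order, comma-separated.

7, 4, 3, 5, 1, 6, 2, 4

Sorted (ascending): 409, 498, 729, 795, 795, 859, 1087, 1348
The 2 values of 795 share dense rank 4.
Remaining distinct values take the next consecutive integers.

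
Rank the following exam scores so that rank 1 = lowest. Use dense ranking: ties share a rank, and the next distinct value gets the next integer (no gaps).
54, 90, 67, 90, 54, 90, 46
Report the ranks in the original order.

Sorted (ascending): 46, 54, 54, 67, 90, 90, 90
The 2 values of 54 share dense rank 2.
The 3 values of 90 share dense rank 4.
Remaining distinct values take the next consecutive integers.

2, 4, 3, 4, 2, 4, 1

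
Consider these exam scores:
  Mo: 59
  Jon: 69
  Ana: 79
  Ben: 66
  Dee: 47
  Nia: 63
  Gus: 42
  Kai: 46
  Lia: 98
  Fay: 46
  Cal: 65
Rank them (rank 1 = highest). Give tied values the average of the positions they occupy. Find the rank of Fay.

Sorted (descending): 98, 79, 69, 66, 65, 63, 59, 47, 46, 46, 42
The 2 values of 46 occupy positions 9–10 → average rank (9+10)/2 = 9.5.
Fay has value 46 → rank 9.5.

9.5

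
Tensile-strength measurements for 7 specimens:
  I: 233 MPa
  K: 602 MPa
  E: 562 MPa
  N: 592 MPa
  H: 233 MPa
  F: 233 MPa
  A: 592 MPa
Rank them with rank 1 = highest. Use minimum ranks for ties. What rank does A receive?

Sorted (descending): 602, 592, 592, 562, 233, 233, 233
The 2 values of 592 occupy positions 2–3 → each gets rank 2.
The 3 values of 233 occupy positions 5–7 → each gets rank 5.
A has value 592 MPa → rank 2.

2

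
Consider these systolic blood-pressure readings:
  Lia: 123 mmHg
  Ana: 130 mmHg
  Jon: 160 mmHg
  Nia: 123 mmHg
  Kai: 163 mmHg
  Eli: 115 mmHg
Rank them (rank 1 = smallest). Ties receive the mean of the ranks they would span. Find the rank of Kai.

Sorted (ascending): 115, 123, 123, 130, 160, 163
The 2 values of 123 occupy positions 2–3 → average rank (2+3)/2 = 2.5.
Kai has value 163 mmHg → rank 6.

6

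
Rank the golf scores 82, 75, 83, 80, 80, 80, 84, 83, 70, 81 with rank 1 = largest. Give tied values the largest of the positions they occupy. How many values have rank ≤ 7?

Sorted (descending): 84, 83, 83, 82, 81, 80, 80, 80, 75, 70
The 2 values of 83 occupy positions 2–3 → each gets rank 3.
The 3 values of 80 occupy positions 6–8 → each gets rank 8.
Ranks ≤ 7: {1, 3, 3, 4, 5} → 5 values.

5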